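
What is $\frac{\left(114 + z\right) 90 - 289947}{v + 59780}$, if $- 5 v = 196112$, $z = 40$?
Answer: $- \frac{197205}{14684} \approx -13.43$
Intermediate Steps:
$v = - \frac{196112}{5}$ ($v = \left(- \frac{1}{5}\right) 196112 = - \frac{196112}{5} \approx -39222.0$)
$\frac{\left(114 + z\right) 90 - 289947}{v + 59780} = \frac{\left(114 + 40\right) 90 - 289947}{- \frac{196112}{5} + 59780} = \frac{154 \cdot 90 - 289947}{\frac{102788}{5}} = \left(13860 - 289947\right) \frac{5}{102788} = \left(-276087\right) \frac{5}{102788} = - \frac{197205}{14684}$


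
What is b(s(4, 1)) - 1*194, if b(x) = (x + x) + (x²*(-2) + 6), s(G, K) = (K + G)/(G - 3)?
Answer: -228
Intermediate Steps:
s(G, K) = (G + K)/(-3 + G)
b(x) = 6 - 2*x² + 2*x (b(x) = 2*x + (-2*x² + 6) = 2*x + (6 - 2*x²) = 6 - 2*x² + 2*x)
b(s(4, 1)) - 1*194 = (6 - 2*(4 + 1)²/(-3 + 4)² + 2*((4 + 1)/(-3 + 4))) - 1*194 = (6 - 2*(5/1)² + 2*(5/1)) - 194 = (6 - 2*(1*5)² + 2*(1*5)) - 194 = (6 - 2*5² + 2*5) - 194 = (6 - 2*25 + 10) - 194 = (6 - 50 + 10) - 194 = -34 - 194 = -228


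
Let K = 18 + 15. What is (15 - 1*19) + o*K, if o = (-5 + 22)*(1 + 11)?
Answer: 6728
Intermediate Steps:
o = 204 (o = 17*12 = 204)
K = 33
(15 - 1*19) + o*K = (15 - 1*19) + 204*33 = (15 - 19) + 6732 = -4 + 6732 = 6728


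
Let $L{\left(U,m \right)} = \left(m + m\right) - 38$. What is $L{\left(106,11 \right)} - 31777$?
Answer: $-31793$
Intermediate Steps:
$L{\left(U,m \right)} = -38 + 2 m$ ($L{\left(U,m \right)} = 2 m - 38 = -38 + 2 m$)
$L{\left(106,11 \right)} - 31777 = \left(-38 + 2 \cdot 11\right) - 31777 = \left(-38 + 22\right) - 31777 = -16 - 31777 = -31793$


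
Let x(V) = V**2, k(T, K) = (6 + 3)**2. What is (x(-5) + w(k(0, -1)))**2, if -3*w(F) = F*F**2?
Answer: 31372202884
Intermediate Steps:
k(T, K) = 81 (k(T, K) = 9**2 = 81)
w(F) = -F**3/3 (w(F) = -F*F**2/3 = -F**3/3)
(x(-5) + w(k(0, -1)))**2 = ((-5)**2 - 1/3*81**3)**2 = (25 - 1/3*531441)**2 = (25 - 177147)**2 = (-177122)**2 = 31372202884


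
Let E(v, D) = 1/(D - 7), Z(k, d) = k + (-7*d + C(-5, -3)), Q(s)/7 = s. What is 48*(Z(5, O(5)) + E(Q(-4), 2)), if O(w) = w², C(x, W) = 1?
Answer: -40608/5 ≈ -8121.6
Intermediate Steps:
Q(s) = 7*s
Z(k, d) = 1 + k - 7*d (Z(k, d) = k + (-7*d + 1) = k + (1 - 7*d) = 1 + k - 7*d)
E(v, D) = 1/(-7 + D)
48*(Z(5, O(5)) + E(Q(-4), 2)) = 48*((1 + 5 - 7*5²) + 1/(-7 + 2)) = 48*((1 + 5 - 7*25) + 1/(-5)) = 48*((1 + 5 - 175) - ⅕) = 48*(-169 - ⅕) = 48*(-846/5) = -40608/5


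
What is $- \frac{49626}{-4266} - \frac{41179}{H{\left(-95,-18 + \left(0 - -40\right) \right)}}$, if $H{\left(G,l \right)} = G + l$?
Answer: $\frac{3320228}{5767} \approx 575.73$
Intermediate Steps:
$- \frac{49626}{-4266} - \frac{41179}{H{\left(-95,-18 + \left(0 - -40\right) \right)}} = - \frac{49626}{-4266} - \frac{41179}{-95 + \left(-18 + \left(0 - -40\right)\right)} = \left(-49626\right) \left(- \frac{1}{4266}\right) - \frac{41179}{-95 + \left(-18 + \left(0 + 40\right)\right)} = \frac{919}{79} - \frac{41179}{-95 + \left(-18 + 40\right)} = \frac{919}{79} - \frac{41179}{-95 + 22} = \frac{919}{79} - \frac{41179}{-73} = \frac{919}{79} - - \frac{41179}{73} = \frac{919}{79} + \frac{41179}{73} = \frac{3320228}{5767}$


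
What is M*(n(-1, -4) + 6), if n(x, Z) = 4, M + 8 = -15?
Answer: -230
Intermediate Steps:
M = -23 (M = -8 - 15 = -23)
M*(n(-1, -4) + 6) = -23*(4 + 6) = -23*10 = -230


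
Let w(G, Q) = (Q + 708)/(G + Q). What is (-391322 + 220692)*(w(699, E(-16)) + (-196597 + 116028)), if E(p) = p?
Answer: 9389416549050/683 ≈ 1.3747e+10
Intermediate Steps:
w(G, Q) = (708 + Q)/(G + Q)
(-391322 + 220692)*(w(699, E(-16)) + (-196597 + 116028)) = (-391322 + 220692)*((708 - 16)/(699 - 16) + (-196597 + 116028)) = -170630*(692/683 - 80569) = -170630*(-55027935/683) = 9389416549050/683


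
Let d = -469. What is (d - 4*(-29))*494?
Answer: -174382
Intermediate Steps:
(d - 4*(-29))*494 = (-469 - 4*(-29))*494 = (-469 + 116)*494 = -353*494 = -174382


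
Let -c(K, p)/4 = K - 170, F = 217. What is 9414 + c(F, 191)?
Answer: 9226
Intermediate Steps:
c(K, p) = 680 - 4*K (c(K, p) = -4*(K - 170) = -4*(-170 + K) = 680 - 4*K)
9414 + c(F, 191) = 9414 + (680 - 4*217) = 9414 + (680 - 868) = 9414 - 188 = 9226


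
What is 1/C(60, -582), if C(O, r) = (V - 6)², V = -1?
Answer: 1/49 ≈ 0.020408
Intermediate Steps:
C(O, r) = 49 (C(O, r) = (-1 - 6)² = (-7)² = 49)
1/C(60, -582) = 1/49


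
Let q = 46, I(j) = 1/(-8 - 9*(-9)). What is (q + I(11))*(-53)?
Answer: -373067/153 ≈ -2438.3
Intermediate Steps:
I(j) = 1/153 (I(j) = -⅑/(-17) = -1/17*(-⅑) = 1/153)
(q + I(11))*(-53) = (46 + 1/153)*(-53) = (7039/153)*(-53) = -373067/153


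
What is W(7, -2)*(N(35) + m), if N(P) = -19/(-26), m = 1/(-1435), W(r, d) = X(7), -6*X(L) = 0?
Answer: 0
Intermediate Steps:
X(L) = 0 (X(L) = -1/6*0 = 0)
W(r, d) = 0
m = -1/1435 ≈ -0.00069686
N(P) = 19/26 (N(P) = -19*(-1/26) = 19/26)
W(7, -2)*(N(35) + m) = 0*(19/26 - 1/1435) = 0*(27239/37310) = 0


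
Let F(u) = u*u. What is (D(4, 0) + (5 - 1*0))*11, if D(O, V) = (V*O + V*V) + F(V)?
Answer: 55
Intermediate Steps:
F(u) = u²
D(O, V) = 2*V² + O*V (D(O, V) = (V*O + V*V) + V² = (O*V + V²) + V² = (V² + O*V) + V² = 2*V² + O*V)
(D(4, 0) + (5 - 1*0))*11 = (0*(4 + 2*0) + (5 - 1*0))*11 = (0*(4 + 0) + (5 + 0))*11 = (0*4 + 5)*11 = (0 + 5)*11 = 5*11 = 55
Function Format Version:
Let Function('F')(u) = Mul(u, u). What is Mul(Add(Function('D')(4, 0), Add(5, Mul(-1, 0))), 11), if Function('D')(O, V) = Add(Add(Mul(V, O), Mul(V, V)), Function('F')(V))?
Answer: 55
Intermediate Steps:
Function('F')(u) = Pow(u, 2)
Function('D')(O, V) = Add(Mul(2, Pow(V, 2)), Mul(O, V)) (Function('D')(O, V) = Add(Add(Mul(V, O), Mul(V, V)), Pow(V, 2)) = Add(Add(Mul(O, V), Pow(V, 2)), Pow(V, 2)) = Add(Add(Pow(V, 2), Mul(O, V)), Pow(V, 2)) = Add(Mul(2, Pow(V, 2)), Mul(O, V)))
Mul(Add(Function('D')(4, 0), Add(5, Mul(-1, 0))), 11) = Mul(Add(Mul(0, Add(4, Mul(2, 0))), Add(5, Mul(-1, 0))), 11) = Mul(Add(Mul(0, Add(4, 0)), Add(5, 0)), 11) = Mul(Add(Mul(0, 4), 5), 11) = Mul(Add(0, 5), 11) = Mul(5, 11) = 55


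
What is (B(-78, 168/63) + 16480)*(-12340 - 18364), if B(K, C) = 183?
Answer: -511620752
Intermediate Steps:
(B(-78, 168/63) + 16480)*(-12340 - 18364) = (183 + 16480)*(-12340 - 18364) = 16663*(-30704) = -511620752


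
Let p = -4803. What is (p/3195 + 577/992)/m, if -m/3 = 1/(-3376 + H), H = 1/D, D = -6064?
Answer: -3986676710731/3843896832 ≈ -1037.1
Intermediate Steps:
H = -1/6064 (H = 1/(-6064) = -1/6064 ≈ -0.00016491)
m = 18192/20472065 (m = -3/(-3376 - 1/6064) = -3/(-20472065/6064) = -3*(-6064/20472065) = 18192/20472065 ≈ 0.00088863)
(p/3195 + 577/992)/m = (-4803/3195 + 577/992)/(18192/20472065) = (-4803*1/3195 + 577*(1/992))*(20472065/18192) = (-1601/1065 + 577/992)*(20472065/18192) = -973687/1056480*20472065/18192 = -3986676710731/3843896832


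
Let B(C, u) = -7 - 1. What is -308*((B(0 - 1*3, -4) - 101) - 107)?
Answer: 66528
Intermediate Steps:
B(C, u) = -8
-308*((B(0 - 1*3, -4) - 101) - 107) = -308*((-8 - 101) - 107) = -308*(-109 - 107) = -308*(-216) = 66528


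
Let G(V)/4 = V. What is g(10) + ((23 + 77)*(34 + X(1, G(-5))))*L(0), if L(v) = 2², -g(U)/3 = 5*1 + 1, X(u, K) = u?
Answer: 13982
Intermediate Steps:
G(V) = 4*V
g(U) = -18 (g(U) = -3*(5*1 + 1) = -3*(5 + 1) = -3*6 = -18)
L(v) = 4
g(10) + ((23 + 77)*(34 + X(1, G(-5))))*L(0) = -18 + ((23 + 77)*(34 + 1))*4 = -18 + (100*35)*4 = -18 + 3500*4 = -18 + 14000 = 13982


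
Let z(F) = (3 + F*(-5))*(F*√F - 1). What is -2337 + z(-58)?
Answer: -2630 - 16994*I*√58 ≈ -2630.0 - 1.2942e+5*I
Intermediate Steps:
z(F) = (-1 + F^(3/2))*(3 - 5*F) (z(F) = (3 - 5*F)*(F^(3/2) - 1) = (3 - 5*F)*(-1 + F^(3/2)) = (-1 + F^(3/2))*(3 - 5*F))
-2337 + z(-58) = -2337 + (-3 - 16820*I*√58 + 3*(-58)^(3/2) + 5*(-58)) = -2337 + (-3 - 16820*I*√58 + 3*(-58*I*√58) - 290) = -2337 + (-3 - 16820*I*√58 - 174*I*√58 - 290) = -2337 + (-293 - 16994*I*√58) = -2630 - 16994*I*√58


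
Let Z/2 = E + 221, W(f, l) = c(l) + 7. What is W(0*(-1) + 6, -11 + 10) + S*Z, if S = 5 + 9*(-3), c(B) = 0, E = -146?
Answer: -3293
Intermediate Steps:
W(f, l) = 7 (W(f, l) = 0 + 7 = 7)
Z = 150 (Z = 2*(-146 + 221) = 2*75 = 150)
S = -22 (S = 5 - 27 = -22)
W(0*(-1) + 6, -11 + 10) + S*Z = 7 - 22*150 = 7 - 3300 = -3293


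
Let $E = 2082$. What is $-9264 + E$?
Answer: $-7182$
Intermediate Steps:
$-9264 + E = -9264 + 2082 = -7182$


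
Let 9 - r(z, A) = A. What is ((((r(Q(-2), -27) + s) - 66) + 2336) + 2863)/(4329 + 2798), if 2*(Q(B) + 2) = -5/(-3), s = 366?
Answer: 5535/7127 ≈ 0.77662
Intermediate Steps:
Q(B) = -7/6 (Q(B) = -2 + (-5/(-3))/2 = -2 + (-5*(-⅓))/2 = -2 + (½)*(5/3) = -2 + ⅚ = -7/6)
r(z, A) = 9 - A
((((r(Q(-2), -27) + s) - 66) + 2336) + 2863)/(4329 + 2798) = (((((9 - 1*(-27)) + 366) - 66) + 2336) + 2863)/(4329 + 2798) = (((((9 + 27) + 366) - 66) + 2336) + 2863)/7127 = ((((36 + 366) - 66) + 2336) + 2863)*(1/7127) = (((402 - 66) + 2336) + 2863)*(1/7127) = ((336 + 2336) + 2863)*(1/7127) = (2672 + 2863)*(1/7127) = 5535*(1/7127) = 5535/7127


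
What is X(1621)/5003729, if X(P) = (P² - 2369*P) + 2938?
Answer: -1209570/5003729 ≈ -0.24173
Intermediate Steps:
X(P) = 2938 + P² - 2369*P
X(1621)/5003729 = (2938 + 1621² - 2369*1621)/5003729 = (2938 + 2627641 - 3840149)*(1/5003729) = -1209570*1/5003729 = -1209570/5003729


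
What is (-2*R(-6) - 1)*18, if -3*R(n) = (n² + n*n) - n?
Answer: 918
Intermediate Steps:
R(n) = -2*n²/3 + n/3 (R(n) = -((n² + n*n) - n)/3 = -((n² + n²) - n)/3 = -(2*n² - n)/3 = -(-n + 2*n²)/3 = -2*n²/3 + n/3)
(-2*R(-6) - 1)*18 = (-2*(-6)*(1 - 2*(-6))/3 - 1)*18 = (-2*(-6)*(1 + 12)/3 - 1)*18 = (-2*(-6)*13/3 - 1)*18 = (-2*(-26) - 1)*18 = (52 - 1)*18 = 51*18 = 918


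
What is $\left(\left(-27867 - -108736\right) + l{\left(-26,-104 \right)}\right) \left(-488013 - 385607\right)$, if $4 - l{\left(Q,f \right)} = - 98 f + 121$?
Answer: $-61642627200$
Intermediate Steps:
$l{\left(Q,f \right)} = -117 + 98 f$ ($l{\left(Q,f \right)} = 4 - \left(- 98 f + 121\right) = 4 - \left(121 - 98 f\right) = 4 + \left(-121 + 98 f\right) = -117 + 98 f$)
$\left(\left(-27867 - -108736\right) + l{\left(-26,-104 \right)}\right) \left(-488013 - 385607\right) = \left(\left(-27867 - -108736\right) + \left(-117 + 98 \left(-104\right)\right)\right) \left(-488013 - 385607\right) = \left(\left(-27867 + 108736\right) - 10309\right) \left(-873620\right) = \left(80869 - 10309\right) \left(-873620\right) = 70560 \left(-873620\right) = -61642627200$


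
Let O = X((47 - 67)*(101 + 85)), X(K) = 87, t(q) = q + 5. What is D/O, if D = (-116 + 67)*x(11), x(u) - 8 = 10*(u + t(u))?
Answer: -13622/87 ≈ -156.57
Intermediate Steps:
t(q) = 5 + q
x(u) = 58 + 20*u (x(u) = 8 + 10*(u + (5 + u)) = 8 + 10*(5 + 2*u) = 8 + (50 + 20*u) = 58 + 20*u)
D = -13622 (D = (-116 + 67)*(58 + 20*11) = -49*(58 + 220) = -49*278 = -13622)
O = 87
D/O = -13622/87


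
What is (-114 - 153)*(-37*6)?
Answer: 59274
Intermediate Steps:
(-114 - 153)*(-37*6) = -267*(-222) = 59274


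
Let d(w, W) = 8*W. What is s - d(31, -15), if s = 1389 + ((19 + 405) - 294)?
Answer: 1639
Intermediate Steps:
s = 1519 (s = 1389 + (424 - 294) = 1389 + 130 = 1519)
s - d(31, -15) = 1519 - 8*(-15) = 1519 - 1*(-120) = 1519 + 120 = 1639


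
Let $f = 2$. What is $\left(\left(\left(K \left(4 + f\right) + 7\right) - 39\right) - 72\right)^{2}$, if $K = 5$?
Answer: $5476$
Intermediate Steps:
$\left(\left(\left(K \left(4 + f\right) + 7\right) - 39\right) - 72\right)^{2} = \left(\left(\left(5 \left(4 + 2\right) + 7\right) - 39\right) - 72\right)^{2} = \left(\left(\left(5 \cdot 6 + 7\right) - 39\right) - 72\right)^{2} = \left(\left(\left(30 + 7\right) - 39\right) - 72\right)^{2} = \left(\left(37 - 39\right) - 72\right)^{2} = \left(-2 - 72\right)^{2} = \left(-74\right)^{2} = 5476$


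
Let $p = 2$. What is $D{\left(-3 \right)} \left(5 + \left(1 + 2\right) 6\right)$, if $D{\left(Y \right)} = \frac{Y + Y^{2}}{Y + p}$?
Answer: $-138$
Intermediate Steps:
$D{\left(Y \right)} = \frac{Y + Y^{2}}{2 + Y}$ ($D{\left(Y \right)} = \frac{Y + Y^{2}}{Y + 2} = \frac{Y + Y^{2}}{2 + Y}$)
$D{\left(-3 \right)} \left(5 + \left(1 + 2\right) 6\right) = - \frac{3 \left(1 - 3\right)}{2 - 3} \left(5 + \left(1 + 2\right) 6\right) = \left(-3\right) \frac{1}{-1} \left(-2\right) \left(5 + 3 \cdot 6\right) = \left(-3\right) \left(-1\right) \left(-2\right) \left(5 + 18\right) = \left(-6\right) 23 = -138$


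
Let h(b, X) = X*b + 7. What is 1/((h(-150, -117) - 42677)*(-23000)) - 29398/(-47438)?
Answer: 8492494263719/13703889440000 ≈ 0.61971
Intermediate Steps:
h(b, X) = 7 + X*b
1/((h(-150, -117) - 42677)*(-23000)) - 29398/(-47438) = 1/(((7 - 117*(-150)) - 42677)*(-23000)) - 29398/(-47438) = -1/23000/((7 + 17550) - 42677) - 29398*(-1/47438) = -1/23000/(17557 - 42677) + 14699/23719 = -1/23000/(-25120) + 14699/23719 = -1/25120*(-1/23000) + 14699/23719 = 1/577760000 + 14699/23719 = 8492494263719/13703889440000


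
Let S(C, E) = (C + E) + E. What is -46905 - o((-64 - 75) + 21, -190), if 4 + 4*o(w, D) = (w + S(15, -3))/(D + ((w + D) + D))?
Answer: -129079917/2752 ≈ -46904.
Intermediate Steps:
S(C, E) = C + 2*E
o(w, D) = -1 + (9 + w)/(4*(w + 3*D)) (o(w, D) = -1 + ((w + (15 + 2*(-3)))/(D + ((w + D) + D)))/4 = -1 + ((w + (15 - 6))/(D + ((D + w) + D)))/4 = -1 + ((w + 9)/(D + (w + 2*D)))/4 = -1 + ((9 + w)/(w + 3*D))/4 = -1 + (9 + w)/(4*(w + 3*D)))
-46905 - o((-64 - 75) + 21, -190) = -46905 - 3*(3 - ((-64 - 75) + 21) - 4*(-190))/(4*(((-64 - 75) + 21) + 3*(-190))) = -46905 - 3*(3 - (-139 + 21) + 760)/(4*((-139 + 21) - 570)) = -46905 - 3*(3 - 1*(-118) + 760)/(4*(-118 - 570)) = -46905 - 3*(3 + 118 + 760)/(4*(-688)) = -46905 - 3*(-1)*881/(4*688) = -46905 - 1*(-2643/2752) = -46905 + 2643/2752 = -129079917/2752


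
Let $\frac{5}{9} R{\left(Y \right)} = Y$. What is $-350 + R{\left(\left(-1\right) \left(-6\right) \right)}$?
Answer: $- \frac{1696}{5} \approx -339.2$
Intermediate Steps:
$R{\left(Y \right)} = \frac{9 Y}{5}$
$-350 + R{\left(\left(-1\right) \left(-6\right) \right)} = -350 + \frac{9 \left(\left(-1\right) \left(-6\right)\right)}{5} = -350 + \frac{9}{5} \cdot 6 = -350 + \frac{54}{5} = - \frac{1696}{5}$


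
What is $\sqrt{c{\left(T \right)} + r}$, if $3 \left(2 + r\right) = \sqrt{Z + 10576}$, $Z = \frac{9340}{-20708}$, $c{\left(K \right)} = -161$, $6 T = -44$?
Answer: $\frac{\sqrt{-39317549643 + 15531 \sqrt{283438767209}}}{15531} \approx 11.346 i$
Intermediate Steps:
$T = - \frac{22}{3}$ ($T = \frac{1}{6} \left(-44\right) = - \frac{22}{3} \approx -7.3333$)
$Z = - \frac{2335}{5177}$ ($Z = 9340 \left(- \frac{1}{20708}\right) = - \frac{2335}{5177} \approx -0.45103$)
$r = -2 + \frac{\sqrt{283438767209}}{15531}$ ($r = -2 + \frac{\sqrt{- \frac{2335}{5177} + 10576}}{3} = -2 + \frac{\sqrt{\frac{54749617}{5177}}}{3} = -2 + \frac{\frac{1}{5177} \sqrt{283438767209}}{3} = -2 + \frac{\sqrt{283438767209}}{15531} \approx 32.279$)
$\sqrt{c{\left(T \right)} + r} = \sqrt{-161 - \left(2 - \frac{\sqrt{283438767209}}{15531}\right)} = \sqrt{-163 + \frac{\sqrt{283438767209}}{15531}}$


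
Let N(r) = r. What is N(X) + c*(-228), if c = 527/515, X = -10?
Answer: -125306/515 ≈ -243.31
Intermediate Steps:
c = 527/515 (c = 527*(1/515) = 527/515 ≈ 1.0233)
N(X) + c*(-228) = -10 + (527/515)*(-228) = -10 - 120156/515 = -125306/515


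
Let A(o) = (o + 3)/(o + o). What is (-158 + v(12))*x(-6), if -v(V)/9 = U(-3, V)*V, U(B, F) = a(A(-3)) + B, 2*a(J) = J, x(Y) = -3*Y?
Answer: 2988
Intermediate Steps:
A(o) = (3 + o)/(2*o) (A(o) = (3 + o)/((2*o)) = (3 + o)*(1/(2*o)) = (3 + o)/(2*o))
a(J) = J/2
U(B, F) = B (U(B, F) = ((1/2)*(3 - 3)/(-3))/2 + B = ((1/2)*(-1/3)*0)/2 + B = (1/2)*0 + B = 0 + B = B)
v(V) = 27*V (v(V) = -(-27)*V = 27*V)
(-158 + v(12))*x(-6) = (-158 + 27*12)*(-3*(-6)) = (-158 + 324)*18 = 166*18 = 2988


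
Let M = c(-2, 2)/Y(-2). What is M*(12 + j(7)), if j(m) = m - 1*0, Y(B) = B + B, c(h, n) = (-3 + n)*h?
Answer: -19/2 ≈ -9.5000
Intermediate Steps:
c(h, n) = h*(-3 + n)
Y(B) = 2*B
j(m) = m (j(m) = m + 0 = m)
M = -1/2 (M = (-2*(-3 + 2))/((2*(-2))) = -2*(-1)/(-4) = 2*(-1/4) = -1/2 ≈ -0.50000)
M*(12 + j(7)) = -(12 + 7)/2 = -1/2*19 = -19/2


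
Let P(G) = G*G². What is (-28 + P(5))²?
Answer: 9409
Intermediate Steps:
P(G) = G³
(-28 + P(5))² = (-28 + 5³)² = (-28 + 125)² = 97² = 9409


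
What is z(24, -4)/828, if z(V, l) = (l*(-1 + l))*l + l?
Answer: -7/69 ≈ -0.10145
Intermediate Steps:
z(V, l) = l + l**2*(-1 + l) (z(V, l) = l**2*(-1 + l) + l = l + l**2*(-1 + l))
z(24, -4)/828 = -4*(1 + (-4)**2 - 1*(-4))/828 = -4*(1 + 16 + 4)*(1/828) = -4*21*(1/828) = -84*1/828 = -7/69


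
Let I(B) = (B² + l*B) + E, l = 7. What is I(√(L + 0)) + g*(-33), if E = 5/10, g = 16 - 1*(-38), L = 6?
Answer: -3551/2 + 7*√6 ≈ -1758.4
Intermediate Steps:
g = 54 (g = 16 + 38 = 54)
E = ½ (E = 5*(⅒) = ½ ≈ 0.50000)
I(B) = ½ + B² + 7*B (I(B) = (B² + 7*B) + ½ = ½ + B² + 7*B)
I(√(L + 0)) + g*(-33) = (½ + (√(6 + 0))² + 7*√(6 + 0)) + 54*(-33) = (½ + (√6)² + 7*√6) - 1782 = (½ + 6 + 7*√6) - 1782 = (13/2 + 7*√6) - 1782 = -3551/2 + 7*√6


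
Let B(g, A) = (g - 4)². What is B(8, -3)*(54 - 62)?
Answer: -128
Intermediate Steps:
B(g, A) = (-4 + g)²
B(8, -3)*(54 - 62) = (-4 + 8)²*(54 - 62) = 4²*(-8) = 16*(-8) = -128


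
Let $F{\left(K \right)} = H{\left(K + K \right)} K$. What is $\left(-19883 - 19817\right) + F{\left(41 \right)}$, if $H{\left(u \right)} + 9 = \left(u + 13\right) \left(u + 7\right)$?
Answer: $306586$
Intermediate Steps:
$H{\left(u \right)} = -9 + \left(7 + u\right) \left(13 + u\right)$ ($H{\left(u \right)} = -9 + \left(u + 13\right) \left(u + 7\right) = -9 + \left(13 + u\right) \left(7 + u\right) = -9 + \left(7 + u\right) \left(13 + u\right)$)
$F{\left(K \right)} = K \left(82 + 4 K^{2} + 40 K\right)$ ($F{\left(K \right)} = \left(82 + \left(K + K\right)^{2} + 20 \left(K + K\right)\right) K = \left(82 + \left(2 K\right)^{2} + 20 \cdot 2 K\right) K = \left(82 + 4 K^{2} + 40 K\right) K = K \left(82 + 4 K^{2} + 40 K\right)$)
$\left(-19883 - 19817\right) + F{\left(41 \right)} = \left(-19883 - 19817\right) + 2 \cdot 41 \left(41 + 2 \cdot 41^{2} + 20 \cdot 41\right) = -39700 + 2 \cdot 41 \left(41 + 2 \cdot 1681 + 820\right) = -39700 + 2 \cdot 41 \left(41 + 3362 + 820\right) = -39700 + 2 \cdot 41 \cdot 4223 = -39700 + 346286 = 306586$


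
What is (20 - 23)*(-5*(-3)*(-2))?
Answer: 90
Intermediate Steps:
(20 - 23)*(-5*(-3)*(-2)) = -45*(-2) = -3*(-30) = 90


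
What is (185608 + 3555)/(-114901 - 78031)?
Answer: -189163/192932 ≈ -0.98046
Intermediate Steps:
(185608 + 3555)/(-114901 - 78031) = 189163/(-192932) = 189163*(-1/192932) = -189163/192932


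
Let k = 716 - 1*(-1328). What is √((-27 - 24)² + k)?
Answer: √4645 ≈ 68.154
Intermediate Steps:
k = 2044 (k = 716 + 1328 = 2044)
√((-27 - 24)² + k) = √((-27 - 24)² + 2044) = √((-51)² + 2044) = √(2601 + 2044) = √4645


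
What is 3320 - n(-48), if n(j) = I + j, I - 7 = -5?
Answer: 3366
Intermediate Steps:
I = 2 (I = 7 - 5 = 2)
n(j) = 2 + j
3320 - n(-48) = 3320 - (2 - 48) = 3320 - 1*(-46) = 3320 + 46 = 3366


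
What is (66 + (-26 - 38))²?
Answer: 4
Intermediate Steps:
(66 + (-26 - 38))² = (66 - 64)² = 2² = 4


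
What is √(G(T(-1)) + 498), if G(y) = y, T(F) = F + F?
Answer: 4*√31 ≈ 22.271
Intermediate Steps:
T(F) = 2*F
√(G(T(-1)) + 498) = √(2*(-1) + 498) = √(-2 + 498) = √496 = 4*√31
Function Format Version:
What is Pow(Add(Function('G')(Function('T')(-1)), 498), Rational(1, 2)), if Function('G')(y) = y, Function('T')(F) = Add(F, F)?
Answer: Mul(4, Pow(31, Rational(1, 2))) ≈ 22.271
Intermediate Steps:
Function('T')(F) = Mul(2, F)
Pow(Add(Function('G')(Function('T')(-1)), 498), Rational(1, 2)) = Pow(Add(Mul(2, -1), 498), Rational(1, 2)) = Pow(Add(-2, 498), Rational(1, 2)) = Pow(496, Rational(1, 2)) = Mul(4, Pow(31, Rational(1, 2)))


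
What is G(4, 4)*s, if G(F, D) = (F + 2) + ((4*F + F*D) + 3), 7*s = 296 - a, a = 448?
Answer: -6232/7 ≈ -890.29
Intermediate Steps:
s = -152/7 (s = (296 - 1*448)/7 = (296 - 448)/7 = (⅐)*(-152) = -152/7 ≈ -21.714)
G(F, D) = 5 + 5*F + D*F (G(F, D) = (2 + F) + ((4*F + D*F) + 3) = (2 + F) + (3 + 4*F + D*F) = 5 + 5*F + D*F)
G(4, 4)*s = (5 + 5*4 + 4*4)*(-152/7) = (5 + 20 + 16)*(-152/7) = 41*(-152/7) = -6232/7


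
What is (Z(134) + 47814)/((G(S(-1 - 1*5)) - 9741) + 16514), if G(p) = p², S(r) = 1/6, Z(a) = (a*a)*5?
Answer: 4953384/243829 ≈ 20.315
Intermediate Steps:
Z(a) = 5*a² (Z(a) = a²*5 = 5*a²)
S(r) = ⅙
(Z(134) + 47814)/((G(S(-1 - 1*5)) - 9741) + 16514) = (5*134² + 47814)/(((⅙)² - 9741) + 16514) = (5*17956 + 47814)/((1/36 - 9741) + 16514) = (89780 + 47814)/(-350675/36 + 16514) = 137594/(243829/36) = 137594*(36/243829) = 4953384/243829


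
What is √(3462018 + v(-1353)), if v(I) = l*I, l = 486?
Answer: 2*√701115 ≈ 1674.7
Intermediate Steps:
v(I) = 486*I
√(3462018 + v(-1353)) = √(3462018 + 486*(-1353)) = √(3462018 - 657558) = √2804460 = 2*√701115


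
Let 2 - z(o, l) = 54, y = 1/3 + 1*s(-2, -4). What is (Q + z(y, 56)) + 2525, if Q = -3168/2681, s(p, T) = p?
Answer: 6626945/2681 ≈ 2471.8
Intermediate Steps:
y = -5/3 (y = 1/3 + 1*(-2) = ⅓ - 2 = -5/3 ≈ -1.6667)
z(o, l) = -52 (z(o, l) = 2 - 1*54 = 2 - 54 = -52)
Q = -3168/2681 (Q = -3168*1/2681 = -3168/2681 ≈ -1.1816)
(Q + z(y, 56)) + 2525 = (-3168/2681 - 52) + 2525 = -142580/2681 + 2525 = 6626945/2681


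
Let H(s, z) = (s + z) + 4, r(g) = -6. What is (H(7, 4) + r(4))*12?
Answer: 108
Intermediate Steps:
H(s, z) = 4 + s + z
(H(7, 4) + r(4))*12 = ((4 + 7 + 4) - 6)*12 = (15 - 6)*12 = 9*12 = 108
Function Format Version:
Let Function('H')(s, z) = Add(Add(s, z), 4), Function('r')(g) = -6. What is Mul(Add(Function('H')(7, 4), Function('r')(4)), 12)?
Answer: 108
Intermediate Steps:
Function('H')(s, z) = Add(4, s, z)
Mul(Add(Function('H')(7, 4), Function('r')(4)), 12) = Mul(Add(Add(4, 7, 4), -6), 12) = Mul(Add(15, -6), 12) = Mul(9, 12) = 108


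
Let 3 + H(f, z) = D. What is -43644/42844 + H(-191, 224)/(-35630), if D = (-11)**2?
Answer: -195011414/190816465 ≈ -1.0220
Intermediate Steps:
D = 121
H(f, z) = 118 (H(f, z) = -3 + 121 = 118)
-43644/42844 + H(-191, 224)/(-35630) = -43644/42844 + 118/(-35630) = -43644*1/42844 + 118*(-1/35630) = -10911/10711 - 59/17815 = -195011414/190816465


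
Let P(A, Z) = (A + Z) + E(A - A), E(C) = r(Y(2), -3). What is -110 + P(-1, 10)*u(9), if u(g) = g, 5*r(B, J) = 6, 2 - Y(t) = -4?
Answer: -91/5 ≈ -18.200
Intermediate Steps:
Y(t) = 6 (Y(t) = 2 - 1*(-4) = 2 + 4 = 6)
r(B, J) = 6/5 (r(B, J) = (1/5)*6 = 6/5)
E(C) = 6/5
P(A, Z) = 6/5 + A + Z (P(A, Z) = (A + Z) + 6/5 = 6/5 + A + Z)
-110 + P(-1, 10)*u(9) = -110 + (6/5 - 1 + 10)*9 = -110 + (51/5)*9 = -110 + 459/5 = -91/5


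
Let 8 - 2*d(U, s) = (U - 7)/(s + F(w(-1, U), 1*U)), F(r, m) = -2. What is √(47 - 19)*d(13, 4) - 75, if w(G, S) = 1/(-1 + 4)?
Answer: -75 + 5*√7 ≈ -61.771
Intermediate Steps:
w(G, S) = ⅓ (w(G, S) = 1/3 = ⅓)
d(U, s) = 4 - (-7 + U)/(2*(-2 + s)) (d(U, s) = 4 - (U - 7)/(2*(s - 2)) = 4 - (-7 + U)/(2*(-2 + s)))
√(47 - 19)*d(13, 4) - 75 = √(47 - 19)*((-9 - 1*13 + 8*4)/(2*(-2 + 4))) - 75 = √28*((½)*(-9 - 13 + 32)/2) - 75 = (2*√7)*((½)*(½)*10) - 75 = (2*√7)*(5/2) - 75 = 5*√7 - 75 = -75 + 5*√7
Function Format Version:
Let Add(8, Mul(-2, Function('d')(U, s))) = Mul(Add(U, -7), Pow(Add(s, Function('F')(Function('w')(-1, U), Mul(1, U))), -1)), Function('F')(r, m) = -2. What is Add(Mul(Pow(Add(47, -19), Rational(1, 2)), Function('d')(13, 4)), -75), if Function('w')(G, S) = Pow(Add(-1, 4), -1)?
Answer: Add(-75, Mul(5, Pow(7, Rational(1, 2)))) ≈ -61.771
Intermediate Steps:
Function('w')(G, S) = Rational(1, 3) (Function('w')(G, S) = Pow(3, -1) = Rational(1, 3))
Function('d')(U, s) = Add(4, Mul(Rational(-1, 2), Pow(Add(-2, s), -1), Add(-7, U))) (Function('d')(U, s) = Add(4, Mul(Rational(-1, 2), Mul(Add(U, -7), Pow(Add(s, -2), -1)))) = Add(4, Mul(Rational(-1, 2), Mul(Add(-7, U), Pow(Add(-2, s), -1)))) = Add(4, Mul(Rational(-1, 2), Mul(Pow(Add(-2, s), -1), Add(-7, U)))) = Add(4, Mul(Rational(-1, 2), Pow(Add(-2, s), -1), Add(-7, U))))
Add(Mul(Pow(Add(47, -19), Rational(1, 2)), Function('d')(13, 4)), -75) = Add(Mul(Pow(Add(47, -19), Rational(1, 2)), Mul(Rational(1, 2), Pow(Add(-2, 4), -1), Add(-9, Mul(-1, 13), Mul(8, 4)))), -75) = Add(Mul(Pow(28, Rational(1, 2)), Mul(Rational(1, 2), Pow(2, -1), Add(-9, -13, 32))), -75) = Add(Mul(Mul(2, Pow(7, Rational(1, 2))), Mul(Rational(1, 2), Rational(1, 2), 10)), -75) = Add(Mul(Mul(2, Pow(7, Rational(1, 2))), Rational(5, 2)), -75) = Add(Mul(5, Pow(7, Rational(1, 2))), -75) = Add(-75, Mul(5, Pow(7, Rational(1, 2))))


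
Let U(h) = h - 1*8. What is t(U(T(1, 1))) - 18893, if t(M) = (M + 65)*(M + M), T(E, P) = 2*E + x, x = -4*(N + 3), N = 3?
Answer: -20993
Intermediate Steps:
x = -24 (x = -4*(3 + 3) = -4*6 = -24)
T(E, P) = -24 + 2*E (T(E, P) = 2*E - 24 = -24 + 2*E)
U(h) = -8 + h (U(h) = h - 8 = -8 + h)
t(M) = 2*M*(65 + M) (t(M) = (65 + M)*(2*M) = 2*M*(65 + M))
t(U(T(1, 1))) - 18893 = 2*(-8 + (-24 + 2*1))*(65 + (-8 + (-24 + 2*1))) - 18893 = 2*(-8 + (-24 + 2))*(65 + (-8 + (-24 + 2))) - 18893 = 2*(-8 - 22)*(65 + (-8 - 22)) - 18893 = 2*(-30)*(65 - 30) - 18893 = 2*(-30)*35 - 18893 = -2100 - 18893 = -20993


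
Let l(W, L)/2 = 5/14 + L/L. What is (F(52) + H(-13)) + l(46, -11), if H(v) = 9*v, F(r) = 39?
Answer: -527/7 ≈ -75.286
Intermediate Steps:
l(W, L) = 19/7 (l(W, L) = 2*(5/14 + L/L) = 2*(5*(1/14) + 1) = 2*(5/14 + 1) = 2*(19/14) = 19/7)
(F(52) + H(-13)) + l(46, -11) = (39 + 9*(-13)) + 19/7 = (39 - 117) + 19/7 = -78 + 19/7 = -527/7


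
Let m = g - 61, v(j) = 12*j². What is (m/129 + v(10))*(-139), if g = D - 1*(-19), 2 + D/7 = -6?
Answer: -21503578/129 ≈ -1.6669e+5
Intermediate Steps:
D = -56 (D = -14 + 7*(-6) = -14 - 42 = -56)
g = -37 (g = -56 - 1*(-19) = -56 + 19 = -37)
m = -98 (m = -37 - 61 = -98)
(m/129 + v(10))*(-139) = (-98/129 + 12*10²)*(-139) = (-98*1/129 + 12*100)*(-139) = (-98/129 + 1200)*(-139) = (154702/129)*(-139) = -21503578/129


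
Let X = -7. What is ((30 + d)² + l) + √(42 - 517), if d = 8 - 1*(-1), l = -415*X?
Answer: 4426 + 5*I*√19 ≈ 4426.0 + 21.794*I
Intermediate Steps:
l = 2905 (l = -415*(-7) = 2905)
d = 9 (d = 8 + 1 = 9)
((30 + d)² + l) + √(42 - 517) = ((30 + 9)² + 2905) + √(42 - 517) = (39² + 2905) + √(-475) = (1521 + 2905) + 5*I*√19 = 4426 + 5*I*√19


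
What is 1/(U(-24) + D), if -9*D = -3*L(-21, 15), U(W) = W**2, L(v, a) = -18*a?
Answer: 1/486 ≈ 0.0020576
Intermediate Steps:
D = -90 (D = -(-1)*(-18*15)/3 = -(-1)*(-270)/3 = -1/9*810 = -90)
1/(U(-24) + D) = 1/((-24)**2 - 90) = 1/(576 - 90) = 1/486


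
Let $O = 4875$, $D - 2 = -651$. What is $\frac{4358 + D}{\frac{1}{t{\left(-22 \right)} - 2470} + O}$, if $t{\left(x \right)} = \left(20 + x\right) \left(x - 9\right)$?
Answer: $\frac{8931272}{11738999} \approx 0.76082$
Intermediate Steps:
$t{\left(x \right)} = \left(-9 + x\right) \left(20 + x\right)$ ($t{\left(x \right)} = \left(20 + x\right) \left(-9 + x\right) = \left(-9 + x\right) \left(20 + x\right)$)
$D = -649$ ($D = 2 - 651 = -649$)
$\frac{4358 + D}{\frac{1}{t{\left(-22 \right)} - 2470} + O} = \frac{4358 - 649}{\frac{1}{\left(-180 + \left(-22\right)^{2} + 11 \left(-22\right)\right) - 2470} + 4875} = \frac{3709}{\frac{1}{\left(-180 + 484 - 242\right) - 2470} + 4875} = \frac{3709}{\frac{1}{62 - 2470} + 4875} = \frac{3709}{\frac{1}{-2408} + 4875} = \frac{3709}{- \frac{1}{2408} + 4875} = \frac{3709}{\frac{11738999}{2408}} = 3709 \cdot \frac{2408}{11738999} = \frac{8931272}{11738999}$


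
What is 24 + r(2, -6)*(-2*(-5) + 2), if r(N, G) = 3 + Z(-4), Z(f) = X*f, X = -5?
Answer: 300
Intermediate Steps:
Z(f) = -5*f
r(N, G) = 23 (r(N, G) = 3 - 5*(-4) = 3 + 20 = 23)
24 + r(2, -6)*(-2*(-5) + 2) = 24 + 23*(-2*(-5) + 2) = 24 + 23*(10 + 2) = 24 + 23*12 = 24 + 276 = 300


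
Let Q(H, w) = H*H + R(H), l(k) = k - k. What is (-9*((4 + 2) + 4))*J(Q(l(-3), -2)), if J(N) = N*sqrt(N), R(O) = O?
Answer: 0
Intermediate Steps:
l(k) = 0
Q(H, w) = H + H**2 (Q(H, w) = H*H + H = H**2 + H = H + H**2)
J(N) = N**(3/2)
(-9*((4 + 2) + 4))*J(Q(l(-3), -2)) = (-9*((4 + 2) + 4))*(0*(1 + 0))**(3/2) = (-9*(6 + 4))*(0*1)**(3/2) = (-9*10)*0**(3/2) = -90*0 = 0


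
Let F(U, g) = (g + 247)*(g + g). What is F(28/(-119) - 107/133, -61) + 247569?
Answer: 224877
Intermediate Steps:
F(U, g) = 2*g*(247 + g) (F(U, g) = (247 + g)*(2*g) = 2*g*(247 + g))
F(28/(-119) - 107/133, -61) + 247569 = 2*(-61)*(247 - 61) + 247569 = 2*(-61)*186 + 247569 = -22692 + 247569 = 224877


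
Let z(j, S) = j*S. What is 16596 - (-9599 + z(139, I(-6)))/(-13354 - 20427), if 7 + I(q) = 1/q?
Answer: 3363713285/202686 ≈ 16596.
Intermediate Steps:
I(q) = -7 + 1/q
z(j, S) = S*j
16596 - (-9599 + z(139, I(-6)))/(-13354 - 20427) = 16596 - (-9599 + (-7 + 1/(-6))*139)/(-13354 - 20427) = 16596 - (-9599 + (-7 - ⅙)*139)/(-33781) = 16596 - (-9599 - 43/6*139)*(-1)/33781 = 16596 - (-9599 - 5977/6)*(-1)/33781 = 16596 - (-63571)*(-1)/(6*33781) = 16596 - 1*63571/202686 = 16596 - 63571/202686 = 3363713285/202686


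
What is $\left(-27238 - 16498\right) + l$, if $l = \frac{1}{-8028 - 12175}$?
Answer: $- \frac{883598409}{20203} \approx -43736.0$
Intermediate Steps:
$l = - \frac{1}{20203}$ ($l = \frac{1}{-20203} = - \frac{1}{20203} \approx -4.9498 \cdot 10^{-5}$)
$\left(-27238 - 16498\right) + l = \left(-27238 - 16498\right) - \frac{1}{20203} = -43736 - \frac{1}{20203} = - \frac{883598409}{20203}$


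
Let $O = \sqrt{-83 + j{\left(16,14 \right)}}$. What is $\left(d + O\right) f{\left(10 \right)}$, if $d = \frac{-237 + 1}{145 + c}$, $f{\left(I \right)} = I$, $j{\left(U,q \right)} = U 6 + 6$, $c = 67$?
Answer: $- \frac{590}{53} + 10 \sqrt{19} \approx 32.457$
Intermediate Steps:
$j{\left(U,q \right)} = 6 + 6 U$ ($j{\left(U,q \right)} = 6 U + 6 = 6 + 6 U$)
$O = \sqrt{19}$ ($O = \sqrt{-83 + \left(6 + 6 \cdot 16\right)} = \sqrt{-83 + \left(6 + 96\right)} = \sqrt{-83 + 102} = \sqrt{19} \approx 4.3589$)
$d = - \frac{59}{53}$ ($d = \frac{-237 + 1}{145 + 67} = - \frac{236}{212} = \left(-236\right) \frac{1}{212} = - \frac{59}{53} \approx -1.1132$)
$\left(d + O\right) f{\left(10 \right)} = \left(- \frac{59}{53} + \sqrt{19}\right) 10 = - \frac{590}{53} + 10 \sqrt{19}$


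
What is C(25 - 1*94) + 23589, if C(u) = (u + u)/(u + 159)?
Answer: 353812/15 ≈ 23587.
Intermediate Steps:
C(u) = 2*u/(159 + u) (C(u) = (2*u)/(159 + u) = 2*u/(159 + u))
C(25 - 1*94) + 23589 = 2*(25 - 1*94)/(159 + (25 - 1*94)) + 23589 = 2*(25 - 94)/(159 + (25 - 94)) + 23589 = 2*(-69)/(159 - 69) + 23589 = 2*(-69)/90 + 23589 = 2*(-69)*(1/90) + 23589 = -23/15 + 23589 = 353812/15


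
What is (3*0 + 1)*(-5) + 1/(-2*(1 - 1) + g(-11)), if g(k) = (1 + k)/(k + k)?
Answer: -14/5 ≈ -2.8000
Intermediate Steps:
g(k) = (1 + k)/(2*k) (g(k) = (1 + k)/((2*k)) = (1 + k)*(1/(2*k)) = (1 + k)/(2*k))
(3*0 + 1)*(-5) + 1/(-2*(1 - 1) + g(-11)) = (3*0 + 1)*(-5) + 1/(-2*(1 - 1) + (½)*(1 - 11)/(-11)) = (0 + 1)*(-5) + 1/(-2*0 + (½)*(-1/11)*(-10)) = 1*(-5) + 1/(0 + 5/11) = -5 + 1/(5/11) = -5 + 11/5 = -14/5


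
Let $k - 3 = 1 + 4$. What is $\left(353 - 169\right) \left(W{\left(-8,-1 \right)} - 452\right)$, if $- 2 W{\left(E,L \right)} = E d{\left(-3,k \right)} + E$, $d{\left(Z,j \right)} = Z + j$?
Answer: $-78752$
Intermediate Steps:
$k = 8$ ($k = 3 + \left(1 + 4\right) = 3 + 5 = 8$)
$W{\left(E,L \right)} = - 3 E$ ($W{\left(E,L \right)} = - \frac{E \left(-3 + 8\right) + E}{2} = - \frac{E 5 + E}{2} = - \frac{5 E + E}{2} = - \frac{6 E}{2} = - 3 E$)
$\left(353 - 169\right) \left(W{\left(-8,-1 \right)} - 452\right) = \left(353 - 169\right) \left(\left(-3\right) \left(-8\right) - 452\right) = 184 \left(24 - 452\right) = 184 \left(-428\right) = -78752$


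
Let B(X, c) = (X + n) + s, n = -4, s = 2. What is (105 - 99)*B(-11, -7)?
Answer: -78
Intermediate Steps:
B(X, c) = -2 + X (B(X, c) = (X - 4) + 2 = (-4 + X) + 2 = -2 + X)
(105 - 99)*B(-11, -7) = (105 - 99)*(-2 - 11) = 6*(-13) = -78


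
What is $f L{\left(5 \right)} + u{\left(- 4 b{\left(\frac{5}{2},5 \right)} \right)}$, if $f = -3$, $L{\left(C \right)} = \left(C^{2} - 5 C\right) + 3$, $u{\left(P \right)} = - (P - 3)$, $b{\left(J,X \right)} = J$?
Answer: $4$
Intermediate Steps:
$u{\left(P \right)} = 3 - P$ ($u{\left(P \right)} = - (-3 + P) = 3 - P$)
$L{\left(C \right)} = 3 + C^{2} - 5 C$
$f L{\left(5 \right)} + u{\left(- 4 b{\left(\frac{5}{2},5 \right)} \right)} = - 3 \left(3 + 5^{2} - 25\right) - \left(-3 - 4 \cdot \frac{5}{2}\right) = - 3 \left(3 + 25 - 25\right) - \left(-3 - 4 \cdot 5 \cdot \frac{1}{2}\right) = \left(-3\right) 3 - \left(-3 - 10\right) = -9 + \left(3 - -10\right) = -9 + \left(3 + 10\right) = -9 + 13 = 4$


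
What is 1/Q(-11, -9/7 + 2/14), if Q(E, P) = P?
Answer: -7/8 ≈ -0.87500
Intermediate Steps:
1/Q(-11, -9/7 + 2/14) = 1/(-9/7 + 2/14) = 1/(-9*⅐ + 2*(1/14)) = 1/(-9/7 + ⅐) = 1/(-8/7) = -7/8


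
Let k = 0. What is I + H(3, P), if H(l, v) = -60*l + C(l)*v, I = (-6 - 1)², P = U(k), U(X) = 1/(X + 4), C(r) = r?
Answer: -521/4 ≈ -130.25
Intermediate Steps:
U(X) = 1/(4 + X)
P = ¼ (P = 1/(4 + 0) = 1/4 = ¼ ≈ 0.25000)
I = 49 (I = (-7)² = 49)
H(l, v) = -60*l + l*v
I + H(3, P) = 49 + 3*(-60 + ¼) = 49 + 3*(-239/4) = 49 - 717/4 = -521/4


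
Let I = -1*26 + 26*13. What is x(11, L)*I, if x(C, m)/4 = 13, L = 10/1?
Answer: 16224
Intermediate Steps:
L = 10 (L = 10*1 = 10)
x(C, m) = 52 (x(C, m) = 4*13 = 52)
I = 312 (I = -26 + 338 = 312)
x(11, L)*I = 52*312 = 16224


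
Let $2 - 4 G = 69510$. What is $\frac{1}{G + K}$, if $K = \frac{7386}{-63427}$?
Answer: $- \frac{63427}{1102178365} \approx -5.7547 \cdot 10^{-5}$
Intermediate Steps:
$K = - \frac{7386}{63427}$ ($K = 7386 \left(- \frac{1}{63427}\right) = - \frac{7386}{63427} \approx -0.11645$)
$G = -17377$ ($G = \frac{1}{2} - \frac{34755}{2} = -17377$)
$\frac{1}{G + K} = \frac{1}{-17377 - \frac{7386}{63427}} = \frac{1}{- \frac{1102178365}{63427}} = - \frac{63427}{1102178365}$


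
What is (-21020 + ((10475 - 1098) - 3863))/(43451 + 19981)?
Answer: -7753/31716 ≈ -0.24445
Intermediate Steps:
(-21020 + ((10475 - 1098) - 3863))/(43451 + 19981) = (-21020 + (9377 - 3863))/63432 = (-21020 + 5514)*(1/63432) = -15506*1/63432 = -7753/31716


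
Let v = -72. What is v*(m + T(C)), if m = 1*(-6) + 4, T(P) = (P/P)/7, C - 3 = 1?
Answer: 936/7 ≈ 133.71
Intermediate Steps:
C = 4 (C = 3 + 1 = 4)
T(P) = ⅐ (T(P) = 1*(⅐) = ⅐)
m = -2 (m = -6 + 4 = -2)
v*(m + T(C)) = -72*(-2 + ⅐) = -72*(-13/7) = 936/7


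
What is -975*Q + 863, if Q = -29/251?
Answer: 244888/251 ≈ 975.65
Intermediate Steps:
Q = -29/251 (Q = -29*1/251 = -29/251 ≈ -0.11554)
-975*Q + 863 = -975*(-29/251) + 863 = 28275/251 + 863 = 244888/251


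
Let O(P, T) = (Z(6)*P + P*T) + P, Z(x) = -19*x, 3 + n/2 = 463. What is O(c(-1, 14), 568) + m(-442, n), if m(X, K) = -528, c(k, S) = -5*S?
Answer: -32378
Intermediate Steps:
n = 920 (n = -6 + 2*463 = -6 + 926 = 920)
O(P, T) = -113*P + P*T (O(P, T) = ((-19*6)*P + P*T) + P = (-114*P + P*T) + P = -113*P + P*T)
O(c(-1, 14), 568) + m(-442, n) = (-5*14)*(-113 + 568) - 528 = -70*455 - 528 = -31850 - 528 = -32378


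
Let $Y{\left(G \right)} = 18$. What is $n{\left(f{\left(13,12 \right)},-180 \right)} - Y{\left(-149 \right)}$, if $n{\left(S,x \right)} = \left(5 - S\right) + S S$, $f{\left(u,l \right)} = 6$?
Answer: $17$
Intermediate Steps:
$n{\left(S,x \right)} = 5 + S^{2} - S$ ($n{\left(S,x \right)} = \left(5 - S\right) + S^{2} = 5 + S^{2} - S$)
$n{\left(f{\left(13,12 \right)},-180 \right)} - Y{\left(-149 \right)} = \left(5 + 6^{2} - 6\right) - 18 = \left(5 + 36 - 6\right) - 18 = 35 - 18 = 17$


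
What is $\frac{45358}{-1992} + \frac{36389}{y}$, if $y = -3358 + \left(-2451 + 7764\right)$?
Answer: $- \frac{8094001}{1947180} \approx -4.1568$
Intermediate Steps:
$y = 1955$ ($y = -3358 + 5313 = 1955$)
$\frac{45358}{-1992} + \frac{36389}{y} = \frac{45358}{-1992} + \frac{36389}{1955} = 45358 \left(- \frac{1}{1992}\right) + 36389 \cdot \frac{1}{1955} = - \frac{22679}{996} + \frac{36389}{1955} = - \frac{8094001}{1947180}$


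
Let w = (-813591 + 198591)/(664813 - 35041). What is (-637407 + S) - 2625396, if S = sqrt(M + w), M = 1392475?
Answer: -3262803 + 5*sqrt(153409161766289)/52481 ≈ -3.2616e+6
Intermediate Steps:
w = -51250/52481 (w = -615000/629772 = -615000*1/629772 = -51250/52481 ≈ -0.97654)
S = 5*sqrt(153409161766289)/52481 (S = sqrt(1392475 - 51250/52481) = sqrt(73078429225/52481) = 5*sqrt(153409161766289)/52481 ≈ 1180.0)
(-637407 + S) - 2625396 = (-637407 + 5*sqrt(153409161766289)/52481) - 2625396 = -3262803 + 5*sqrt(153409161766289)/52481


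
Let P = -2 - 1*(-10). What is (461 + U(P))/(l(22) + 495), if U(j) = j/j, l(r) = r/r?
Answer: 231/248 ≈ 0.93145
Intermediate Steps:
l(r) = 1
P = 8 (P = -2 + 10 = 8)
U(j) = 1
(461 + U(P))/(l(22) + 495) = (461 + 1)/(1 + 495) = 462/496 = 462*(1/496) = 231/248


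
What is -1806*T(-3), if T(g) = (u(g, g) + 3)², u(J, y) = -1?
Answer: -7224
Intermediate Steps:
T(g) = 4 (T(g) = (-1 + 3)² = 2² = 4)
-1806*T(-3) = -1806*4 = -7224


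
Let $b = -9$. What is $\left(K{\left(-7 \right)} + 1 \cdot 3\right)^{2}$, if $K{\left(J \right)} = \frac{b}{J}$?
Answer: $\frac{900}{49} \approx 18.367$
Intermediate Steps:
$K{\left(J \right)} = - \frac{9}{J}$
$\left(K{\left(-7 \right)} + 1 \cdot 3\right)^{2} = \left(- \frac{9}{-7} + 1 \cdot 3\right)^{2} = \left(\left(-9\right) \left(- \frac{1}{7}\right) + 3\right)^{2} = \left(\frac{9}{7} + 3\right)^{2} = \left(\frac{30}{7}\right)^{2} = \frac{900}{49}$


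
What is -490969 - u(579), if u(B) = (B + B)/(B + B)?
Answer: -490970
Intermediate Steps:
u(B) = 1 (u(B) = (2*B)/((2*B)) = (2*B)*(1/(2*B)) = 1)
-490969 - u(579) = -490969 - 1*1 = -490969 - 1 = -490970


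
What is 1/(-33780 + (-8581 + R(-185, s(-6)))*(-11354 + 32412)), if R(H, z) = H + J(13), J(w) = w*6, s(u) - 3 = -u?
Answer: -1/182985684 ≈ -5.4649e-9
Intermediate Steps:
s(u) = 3 - u
J(w) = 6*w
R(H, z) = 78 + H (R(H, z) = H + 6*13 = H + 78 = 78 + H)
1/(-33780 + (-8581 + R(-185, s(-6)))*(-11354 + 32412)) = 1/(-33780 + (-8581 + (78 - 185))*(-11354 + 32412)) = 1/(-33780 + (-8581 - 107)*21058) = 1/(-33780 - 8688*21058) = 1/(-33780 - 182951904) = 1/(-182985684) = -1/182985684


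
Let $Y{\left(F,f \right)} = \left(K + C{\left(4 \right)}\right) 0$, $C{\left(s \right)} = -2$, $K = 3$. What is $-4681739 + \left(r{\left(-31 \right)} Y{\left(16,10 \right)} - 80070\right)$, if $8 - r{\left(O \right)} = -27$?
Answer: $-4761809$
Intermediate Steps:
$Y{\left(F,f \right)} = 0$ ($Y{\left(F,f \right)} = \left(3 - 2\right) 0 = 1 \cdot 0 = 0$)
$r{\left(O \right)} = 35$ ($r{\left(O \right)} = 8 - -27 = 8 + 27 = 35$)
$-4681739 + \left(r{\left(-31 \right)} Y{\left(16,10 \right)} - 80070\right) = -4681739 + \left(35 \cdot 0 - 80070\right) = -4681739 + \left(0 - 80070\right) = -4681739 - 80070 = -4761809$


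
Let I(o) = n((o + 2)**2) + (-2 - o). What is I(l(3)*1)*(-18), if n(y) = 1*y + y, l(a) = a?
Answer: -810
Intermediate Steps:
n(y) = 2*y (n(y) = y + y = 2*y)
I(o) = -2 - o + 2*(2 + o)**2 (I(o) = 2*(o + 2)**2 + (-2 - o) = 2*(2 + o)**2 + (-2 - o) = -2 - o + 2*(2 + o)**2)
I(l(3)*1)*(-18) = (-2 - 3 + 2*(2 + 3*1)**2)*(-18) = (-2 - 1*3 + 2*(2 + 3)**2)*(-18) = (-2 - 3 + 2*5**2)*(-18) = (-2 - 3 + 2*25)*(-18) = (-2 - 3 + 50)*(-18) = 45*(-18) = -810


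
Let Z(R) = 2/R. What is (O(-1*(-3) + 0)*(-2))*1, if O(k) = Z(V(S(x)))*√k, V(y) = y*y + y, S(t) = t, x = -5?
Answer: -√3/5 ≈ -0.34641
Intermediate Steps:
V(y) = y + y² (V(y) = y² + y = y + y²)
O(k) = √k/10 (O(k) = (2/((-5*(1 - 5))))*√k = (2/((-5*(-4))))*√k = (2/20)*√k = (2*(1/20))*√k = √k/10)
(O(-1*(-3) + 0)*(-2))*1 = ((√(-1*(-3) + 0)/10)*(-2))*1 = ((√(3 + 0)/10)*(-2))*1 = ((√3/10)*(-2))*1 = -√3/5*1 = -√3/5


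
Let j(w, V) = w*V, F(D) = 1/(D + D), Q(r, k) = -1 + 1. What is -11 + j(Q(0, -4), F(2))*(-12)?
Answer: -11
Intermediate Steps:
Q(r, k) = 0
F(D) = 1/(2*D)
j(w, V) = V*w
-11 + j(Q(0, -4), F(2))*(-12) = -11 + (((½)/2)*0)*(-12) = -11 + (((½)*(½))*0)*(-12) = -11 + ((¼)*0)*(-12) = -11 + 0*(-12) = -11 + 0 = -11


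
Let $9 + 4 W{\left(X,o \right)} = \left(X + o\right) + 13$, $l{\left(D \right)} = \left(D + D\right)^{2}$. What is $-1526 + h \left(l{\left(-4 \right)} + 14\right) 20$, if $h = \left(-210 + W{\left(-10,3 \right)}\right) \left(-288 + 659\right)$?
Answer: $-121975196$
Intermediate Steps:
$l{\left(D \right)} = 4 D^{2}$ ($l{\left(D \right)} = \left(2 D\right)^{2} = 4 D^{2}$)
$W{\left(X,o \right)} = 1 + \frac{X}{4} + \frac{o}{4}$ ($W{\left(X,o \right)} = - \frac{9}{4} + \frac{\left(X + o\right) + 13}{4} = - \frac{9}{4} + \frac{13 + X + o}{4} = - \frac{9}{4} + \left(\frac{13}{4} + \frac{X}{4} + \frac{o}{4}\right) = 1 + \frac{X}{4} + \frac{o}{4}$)
$h = - \frac{312753}{4}$ ($h = \left(-210 + \left(1 + \frac{1}{4} \left(-10\right) + \frac{1}{4} \cdot 3\right)\right) \left(-288 + 659\right) = \left(-210 + \left(1 - \frac{5}{2} + \frac{3}{4}\right)\right) 371 = \left(-210 - \frac{3}{4}\right) 371 = \left(- \frac{843}{4}\right) 371 = - \frac{312753}{4} \approx -78188.0$)
$-1526 + h \left(l{\left(-4 \right)} + 14\right) 20 = -1526 - \frac{312753 \left(4 \left(-4\right)^{2} + 14\right) 20}{4} = -1526 - \frac{312753 \left(4 \cdot 16 + 14\right) 20}{4} = -1526 - \frac{312753 \left(64 + 14\right) 20}{4} = -1526 - \frac{312753 \cdot 78 \cdot 20}{4} = -1526 - 121973670 = -121975196$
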